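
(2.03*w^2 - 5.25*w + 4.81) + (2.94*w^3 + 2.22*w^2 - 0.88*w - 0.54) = 2.94*w^3 + 4.25*w^2 - 6.13*w + 4.27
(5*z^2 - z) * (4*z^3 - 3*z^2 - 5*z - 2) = 20*z^5 - 19*z^4 - 22*z^3 - 5*z^2 + 2*z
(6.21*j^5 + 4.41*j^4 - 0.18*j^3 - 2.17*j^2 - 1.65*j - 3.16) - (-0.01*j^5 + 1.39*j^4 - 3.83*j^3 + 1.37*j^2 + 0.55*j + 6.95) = 6.22*j^5 + 3.02*j^4 + 3.65*j^3 - 3.54*j^2 - 2.2*j - 10.11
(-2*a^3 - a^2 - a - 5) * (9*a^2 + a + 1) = -18*a^5 - 11*a^4 - 12*a^3 - 47*a^2 - 6*a - 5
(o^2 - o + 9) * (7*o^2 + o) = 7*o^4 - 6*o^3 + 62*o^2 + 9*o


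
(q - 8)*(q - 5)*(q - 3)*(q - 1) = q^4 - 17*q^3 + 95*q^2 - 199*q + 120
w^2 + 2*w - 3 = (w - 1)*(w + 3)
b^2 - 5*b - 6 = (b - 6)*(b + 1)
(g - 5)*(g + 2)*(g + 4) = g^3 + g^2 - 22*g - 40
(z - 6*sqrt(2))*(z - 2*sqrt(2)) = z^2 - 8*sqrt(2)*z + 24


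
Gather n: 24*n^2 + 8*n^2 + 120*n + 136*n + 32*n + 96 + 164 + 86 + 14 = 32*n^2 + 288*n + 360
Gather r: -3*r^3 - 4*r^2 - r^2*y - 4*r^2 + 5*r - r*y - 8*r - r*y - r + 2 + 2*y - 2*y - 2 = -3*r^3 + r^2*(-y - 8) + r*(-2*y - 4)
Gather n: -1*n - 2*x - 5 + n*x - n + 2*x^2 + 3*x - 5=n*(x - 2) + 2*x^2 + x - 10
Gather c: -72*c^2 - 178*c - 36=-72*c^2 - 178*c - 36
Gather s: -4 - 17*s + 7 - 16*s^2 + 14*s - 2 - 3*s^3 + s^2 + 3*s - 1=-3*s^3 - 15*s^2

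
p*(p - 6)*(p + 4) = p^3 - 2*p^2 - 24*p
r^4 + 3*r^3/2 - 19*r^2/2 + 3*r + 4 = (r - 2)*(r - 1)*(r + 1/2)*(r + 4)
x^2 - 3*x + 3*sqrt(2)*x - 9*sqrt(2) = (x - 3)*(x + 3*sqrt(2))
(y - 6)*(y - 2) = y^2 - 8*y + 12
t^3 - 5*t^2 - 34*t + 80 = (t - 8)*(t - 2)*(t + 5)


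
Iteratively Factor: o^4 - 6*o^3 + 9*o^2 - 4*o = (o - 1)*(o^3 - 5*o^2 + 4*o) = o*(o - 1)*(o^2 - 5*o + 4) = o*(o - 1)^2*(o - 4)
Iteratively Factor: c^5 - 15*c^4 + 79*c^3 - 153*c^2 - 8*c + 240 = (c - 4)*(c^4 - 11*c^3 + 35*c^2 - 13*c - 60) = (c - 5)*(c - 4)*(c^3 - 6*c^2 + 5*c + 12) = (c - 5)*(c - 4)*(c + 1)*(c^2 - 7*c + 12) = (c - 5)*(c - 4)^2*(c + 1)*(c - 3)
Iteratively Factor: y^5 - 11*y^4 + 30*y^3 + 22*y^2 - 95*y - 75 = (y - 5)*(y^4 - 6*y^3 + 22*y + 15) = (y - 5)*(y + 1)*(y^3 - 7*y^2 + 7*y + 15) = (y - 5)^2*(y + 1)*(y^2 - 2*y - 3) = (y - 5)^2*(y + 1)^2*(y - 3)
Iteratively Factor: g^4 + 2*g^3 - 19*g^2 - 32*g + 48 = (g - 4)*(g^3 + 6*g^2 + 5*g - 12) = (g - 4)*(g + 4)*(g^2 + 2*g - 3) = (g - 4)*(g + 3)*(g + 4)*(g - 1)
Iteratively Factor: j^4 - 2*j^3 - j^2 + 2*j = (j + 1)*(j^3 - 3*j^2 + 2*j) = (j - 1)*(j + 1)*(j^2 - 2*j) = (j - 2)*(j - 1)*(j + 1)*(j)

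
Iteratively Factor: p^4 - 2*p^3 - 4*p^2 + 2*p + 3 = (p - 3)*(p^3 + p^2 - p - 1) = (p - 3)*(p + 1)*(p^2 - 1) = (p - 3)*(p - 1)*(p + 1)*(p + 1)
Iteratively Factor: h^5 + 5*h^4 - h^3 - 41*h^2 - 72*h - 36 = (h + 3)*(h^4 + 2*h^3 - 7*h^2 - 20*h - 12) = (h - 3)*(h + 3)*(h^3 + 5*h^2 + 8*h + 4) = (h - 3)*(h + 2)*(h + 3)*(h^2 + 3*h + 2) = (h - 3)*(h + 2)^2*(h + 3)*(h + 1)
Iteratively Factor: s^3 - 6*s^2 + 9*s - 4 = (s - 1)*(s^2 - 5*s + 4) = (s - 1)^2*(s - 4)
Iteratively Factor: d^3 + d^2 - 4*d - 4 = (d + 1)*(d^2 - 4) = (d - 2)*(d + 1)*(d + 2)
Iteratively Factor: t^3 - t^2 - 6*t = (t)*(t^2 - t - 6) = t*(t - 3)*(t + 2)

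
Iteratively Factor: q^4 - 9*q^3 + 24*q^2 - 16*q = (q)*(q^3 - 9*q^2 + 24*q - 16) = q*(q - 4)*(q^2 - 5*q + 4) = q*(q - 4)*(q - 1)*(q - 4)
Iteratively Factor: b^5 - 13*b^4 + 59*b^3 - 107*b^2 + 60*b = (b - 5)*(b^4 - 8*b^3 + 19*b^2 - 12*b) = (b - 5)*(b - 1)*(b^3 - 7*b^2 + 12*b) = b*(b - 5)*(b - 1)*(b^2 - 7*b + 12) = b*(b - 5)*(b - 3)*(b - 1)*(b - 4)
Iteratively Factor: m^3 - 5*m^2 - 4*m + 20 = (m + 2)*(m^2 - 7*m + 10) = (m - 2)*(m + 2)*(m - 5)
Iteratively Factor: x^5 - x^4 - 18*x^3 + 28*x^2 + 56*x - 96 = (x + 4)*(x^4 - 5*x^3 + 2*x^2 + 20*x - 24) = (x - 2)*(x + 4)*(x^3 - 3*x^2 - 4*x + 12) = (x - 2)*(x + 2)*(x + 4)*(x^2 - 5*x + 6) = (x - 3)*(x - 2)*(x + 2)*(x + 4)*(x - 2)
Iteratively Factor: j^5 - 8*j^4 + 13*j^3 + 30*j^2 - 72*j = (j - 3)*(j^4 - 5*j^3 - 2*j^2 + 24*j) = (j - 4)*(j - 3)*(j^3 - j^2 - 6*j) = j*(j - 4)*(j - 3)*(j^2 - j - 6) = j*(j - 4)*(j - 3)^2*(j + 2)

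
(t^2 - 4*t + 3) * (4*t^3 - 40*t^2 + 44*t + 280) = 4*t^5 - 56*t^4 + 216*t^3 - 16*t^2 - 988*t + 840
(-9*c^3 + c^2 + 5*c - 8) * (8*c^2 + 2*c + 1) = -72*c^5 - 10*c^4 + 33*c^3 - 53*c^2 - 11*c - 8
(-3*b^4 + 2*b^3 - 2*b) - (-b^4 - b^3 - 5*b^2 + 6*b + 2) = -2*b^4 + 3*b^3 + 5*b^2 - 8*b - 2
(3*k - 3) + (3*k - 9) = 6*k - 12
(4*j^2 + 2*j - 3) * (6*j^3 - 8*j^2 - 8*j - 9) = 24*j^5 - 20*j^4 - 66*j^3 - 28*j^2 + 6*j + 27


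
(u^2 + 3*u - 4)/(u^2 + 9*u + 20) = (u - 1)/(u + 5)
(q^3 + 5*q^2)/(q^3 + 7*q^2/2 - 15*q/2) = 2*q/(2*q - 3)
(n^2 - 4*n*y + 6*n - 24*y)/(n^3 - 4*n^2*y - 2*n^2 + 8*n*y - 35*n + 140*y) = (n + 6)/(n^2 - 2*n - 35)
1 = 1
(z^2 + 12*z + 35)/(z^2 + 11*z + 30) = (z + 7)/(z + 6)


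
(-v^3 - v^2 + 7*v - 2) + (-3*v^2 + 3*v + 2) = -v^3 - 4*v^2 + 10*v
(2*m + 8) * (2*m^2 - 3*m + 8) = 4*m^3 + 10*m^2 - 8*m + 64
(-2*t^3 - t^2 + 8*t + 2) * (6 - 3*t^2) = 6*t^5 + 3*t^4 - 36*t^3 - 12*t^2 + 48*t + 12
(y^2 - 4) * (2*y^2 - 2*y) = 2*y^4 - 2*y^3 - 8*y^2 + 8*y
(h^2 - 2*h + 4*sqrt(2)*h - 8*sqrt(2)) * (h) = h^3 - 2*h^2 + 4*sqrt(2)*h^2 - 8*sqrt(2)*h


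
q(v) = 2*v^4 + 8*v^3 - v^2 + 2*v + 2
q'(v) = 8*v^3 + 24*v^2 - 2*v + 2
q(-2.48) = -55.48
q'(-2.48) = 32.55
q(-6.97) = 1950.82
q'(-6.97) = -1526.99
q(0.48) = 3.72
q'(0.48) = 7.45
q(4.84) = 1992.81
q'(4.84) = 1461.57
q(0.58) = 4.61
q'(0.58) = 10.47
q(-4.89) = 176.44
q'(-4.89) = -349.77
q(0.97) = 12.07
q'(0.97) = 29.94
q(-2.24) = -47.06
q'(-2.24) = 36.99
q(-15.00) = 73997.00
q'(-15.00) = -21568.00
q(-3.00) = -67.00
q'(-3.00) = 8.00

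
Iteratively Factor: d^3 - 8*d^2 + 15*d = (d - 5)*(d^2 - 3*d) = (d - 5)*(d - 3)*(d)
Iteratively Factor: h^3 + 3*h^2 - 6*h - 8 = (h + 4)*(h^2 - h - 2) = (h - 2)*(h + 4)*(h + 1)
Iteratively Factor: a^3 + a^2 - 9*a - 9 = (a - 3)*(a^2 + 4*a + 3) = (a - 3)*(a + 3)*(a + 1)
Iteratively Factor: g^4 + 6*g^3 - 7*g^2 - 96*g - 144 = (g + 3)*(g^3 + 3*g^2 - 16*g - 48) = (g + 3)^2*(g^2 - 16) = (g + 3)^2*(g + 4)*(g - 4)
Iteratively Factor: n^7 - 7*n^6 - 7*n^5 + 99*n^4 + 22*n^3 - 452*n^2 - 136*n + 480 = (n - 5)*(n^6 - 2*n^5 - 17*n^4 + 14*n^3 + 92*n^2 + 8*n - 96) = (n - 5)*(n + 2)*(n^5 - 4*n^4 - 9*n^3 + 32*n^2 + 28*n - 48) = (n - 5)*(n + 2)^2*(n^4 - 6*n^3 + 3*n^2 + 26*n - 24) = (n - 5)*(n - 4)*(n + 2)^2*(n^3 - 2*n^2 - 5*n + 6) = (n - 5)*(n - 4)*(n + 2)^3*(n^2 - 4*n + 3) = (n - 5)*(n - 4)*(n - 3)*(n + 2)^3*(n - 1)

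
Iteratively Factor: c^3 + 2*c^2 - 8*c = (c)*(c^2 + 2*c - 8) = c*(c + 4)*(c - 2)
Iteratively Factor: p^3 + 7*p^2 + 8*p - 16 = (p + 4)*(p^2 + 3*p - 4) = (p + 4)^2*(p - 1)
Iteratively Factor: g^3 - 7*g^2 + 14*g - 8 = (g - 2)*(g^2 - 5*g + 4) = (g - 4)*(g - 2)*(g - 1)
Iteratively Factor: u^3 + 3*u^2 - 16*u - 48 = (u - 4)*(u^2 + 7*u + 12) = (u - 4)*(u + 4)*(u + 3)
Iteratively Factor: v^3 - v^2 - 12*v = (v - 4)*(v^2 + 3*v) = v*(v - 4)*(v + 3)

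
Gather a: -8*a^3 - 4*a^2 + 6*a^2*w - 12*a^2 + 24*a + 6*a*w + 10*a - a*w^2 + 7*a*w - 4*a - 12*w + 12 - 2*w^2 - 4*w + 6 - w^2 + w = -8*a^3 + a^2*(6*w - 16) + a*(-w^2 + 13*w + 30) - 3*w^2 - 15*w + 18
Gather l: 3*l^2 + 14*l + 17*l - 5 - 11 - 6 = 3*l^2 + 31*l - 22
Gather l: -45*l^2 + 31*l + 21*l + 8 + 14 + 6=-45*l^2 + 52*l + 28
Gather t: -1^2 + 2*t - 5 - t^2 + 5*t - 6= -t^2 + 7*t - 12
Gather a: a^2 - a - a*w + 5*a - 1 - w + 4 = a^2 + a*(4 - w) - w + 3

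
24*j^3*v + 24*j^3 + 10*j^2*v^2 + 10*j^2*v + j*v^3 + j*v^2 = (4*j + v)*(6*j + v)*(j*v + j)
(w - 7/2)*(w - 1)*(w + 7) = w^3 + 5*w^2/2 - 28*w + 49/2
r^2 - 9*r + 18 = (r - 6)*(r - 3)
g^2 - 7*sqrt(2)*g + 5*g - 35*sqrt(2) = (g + 5)*(g - 7*sqrt(2))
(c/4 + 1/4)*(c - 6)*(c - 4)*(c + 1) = c^4/4 - 2*c^3 + 5*c^2/4 + 19*c/2 + 6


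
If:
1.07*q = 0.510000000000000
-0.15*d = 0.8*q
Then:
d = -2.54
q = 0.48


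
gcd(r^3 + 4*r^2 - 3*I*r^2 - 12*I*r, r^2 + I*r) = r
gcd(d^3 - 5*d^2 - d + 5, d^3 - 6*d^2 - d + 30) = d - 5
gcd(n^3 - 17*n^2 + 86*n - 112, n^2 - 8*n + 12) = n - 2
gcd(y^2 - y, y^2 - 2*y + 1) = y - 1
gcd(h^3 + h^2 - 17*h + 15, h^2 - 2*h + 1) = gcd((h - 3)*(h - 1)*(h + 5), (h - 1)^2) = h - 1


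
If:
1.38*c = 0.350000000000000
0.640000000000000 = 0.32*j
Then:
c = 0.25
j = 2.00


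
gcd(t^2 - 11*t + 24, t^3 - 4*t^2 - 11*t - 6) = 1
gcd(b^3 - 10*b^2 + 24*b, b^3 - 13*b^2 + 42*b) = b^2 - 6*b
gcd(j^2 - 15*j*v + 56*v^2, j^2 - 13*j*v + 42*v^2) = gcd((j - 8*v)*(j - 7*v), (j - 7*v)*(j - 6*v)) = -j + 7*v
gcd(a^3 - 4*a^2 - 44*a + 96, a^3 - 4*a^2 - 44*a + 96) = a^3 - 4*a^2 - 44*a + 96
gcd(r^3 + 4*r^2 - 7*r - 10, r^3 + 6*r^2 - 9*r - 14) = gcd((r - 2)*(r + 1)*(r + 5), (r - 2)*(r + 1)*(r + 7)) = r^2 - r - 2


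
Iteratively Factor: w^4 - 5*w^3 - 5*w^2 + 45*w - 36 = (w - 4)*(w^3 - w^2 - 9*w + 9) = (w - 4)*(w - 1)*(w^2 - 9) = (w - 4)*(w - 1)*(w + 3)*(w - 3)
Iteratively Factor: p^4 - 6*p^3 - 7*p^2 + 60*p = (p - 5)*(p^3 - p^2 - 12*p) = (p - 5)*(p + 3)*(p^2 - 4*p) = (p - 5)*(p - 4)*(p + 3)*(p)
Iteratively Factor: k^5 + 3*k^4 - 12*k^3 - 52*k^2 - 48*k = (k + 2)*(k^4 + k^3 - 14*k^2 - 24*k) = (k + 2)^2*(k^3 - k^2 - 12*k) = k*(k + 2)^2*(k^2 - k - 12) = k*(k + 2)^2*(k + 3)*(k - 4)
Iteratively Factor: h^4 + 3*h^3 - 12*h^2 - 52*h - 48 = (h + 2)*(h^3 + h^2 - 14*h - 24) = (h + 2)*(h + 3)*(h^2 - 2*h - 8) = (h - 4)*(h + 2)*(h + 3)*(h + 2)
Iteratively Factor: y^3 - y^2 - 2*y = (y)*(y^2 - y - 2) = y*(y + 1)*(y - 2)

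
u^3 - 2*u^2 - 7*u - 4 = (u - 4)*(u + 1)^2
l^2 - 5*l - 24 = (l - 8)*(l + 3)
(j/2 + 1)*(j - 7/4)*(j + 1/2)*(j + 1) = j^4/2 + 7*j^3/8 - 21*j^2/16 - 41*j/16 - 7/8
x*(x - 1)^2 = x^3 - 2*x^2 + x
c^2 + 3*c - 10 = (c - 2)*(c + 5)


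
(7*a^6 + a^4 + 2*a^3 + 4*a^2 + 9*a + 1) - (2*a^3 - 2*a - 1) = 7*a^6 + a^4 + 4*a^2 + 11*a + 2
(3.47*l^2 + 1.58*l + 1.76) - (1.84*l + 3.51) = 3.47*l^2 - 0.26*l - 1.75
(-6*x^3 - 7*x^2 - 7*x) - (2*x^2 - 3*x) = -6*x^3 - 9*x^2 - 4*x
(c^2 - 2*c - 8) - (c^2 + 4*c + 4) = -6*c - 12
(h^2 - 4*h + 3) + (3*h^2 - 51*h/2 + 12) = 4*h^2 - 59*h/2 + 15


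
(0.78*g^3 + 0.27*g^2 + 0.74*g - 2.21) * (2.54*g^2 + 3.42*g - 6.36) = 1.9812*g^5 + 3.3534*g^4 - 2.1578*g^3 - 4.7998*g^2 - 12.2646*g + 14.0556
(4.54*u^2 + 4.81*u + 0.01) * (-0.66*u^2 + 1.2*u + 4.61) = -2.9964*u^4 + 2.2734*u^3 + 26.6948*u^2 + 22.1861*u + 0.0461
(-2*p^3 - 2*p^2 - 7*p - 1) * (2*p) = -4*p^4 - 4*p^3 - 14*p^2 - 2*p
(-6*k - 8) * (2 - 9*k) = 54*k^2 + 60*k - 16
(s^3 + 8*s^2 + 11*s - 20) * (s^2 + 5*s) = s^5 + 13*s^4 + 51*s^3 + 35*s^2 - 100*s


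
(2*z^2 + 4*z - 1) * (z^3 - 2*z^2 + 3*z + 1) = 2*z^5 - 3*z^3 + 16*z^2 + z - 1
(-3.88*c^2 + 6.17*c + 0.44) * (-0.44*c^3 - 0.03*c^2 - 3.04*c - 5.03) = 1.7072*c^5 - 2.5984*c^4 + 11.4165*c^3 + 0.746400000000001*c^2 - 32.3727*c - 2.2132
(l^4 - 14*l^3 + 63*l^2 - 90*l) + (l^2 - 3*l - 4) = l^4 - 14*l^3 + 64*l^2 - 93*l - 4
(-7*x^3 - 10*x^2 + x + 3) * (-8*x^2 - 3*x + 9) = 56*x^5 + 101*x^4 - 41*x^3 - 117*x^2 + 27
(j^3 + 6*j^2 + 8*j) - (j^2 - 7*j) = j^3 + 5*j^2 + 15*j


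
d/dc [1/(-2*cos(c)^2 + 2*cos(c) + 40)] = (1 - 2*cos(c))*sin(c)/(2*(sin(c)^2 + cos(c) + 19)^2)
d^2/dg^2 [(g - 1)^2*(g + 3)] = 6*g + 2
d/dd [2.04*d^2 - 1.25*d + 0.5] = 4.08*d - 1.25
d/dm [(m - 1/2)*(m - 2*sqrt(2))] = 2*m - 2*sqrt(2) - 1/2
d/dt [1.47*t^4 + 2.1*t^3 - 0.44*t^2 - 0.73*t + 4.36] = 5.88*t^3 + 6.3*t^2 - 0.88*t - 0.73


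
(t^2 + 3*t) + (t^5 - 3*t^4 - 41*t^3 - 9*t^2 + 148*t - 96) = t^5 - 3*t^4 - 41*t^3 - 8*t^2 + 151*t - 96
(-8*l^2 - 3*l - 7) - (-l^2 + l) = -7*l^2 - 4*l - 7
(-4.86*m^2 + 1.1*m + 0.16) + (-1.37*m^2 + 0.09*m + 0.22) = -6.23*m^2 + 1.19*m + 0.38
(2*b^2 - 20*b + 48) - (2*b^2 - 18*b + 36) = 12 - 2*b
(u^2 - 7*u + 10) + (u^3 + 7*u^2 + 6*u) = u^3 + 8*u^2 - u + 10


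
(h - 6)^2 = h^2 - 12*h + 36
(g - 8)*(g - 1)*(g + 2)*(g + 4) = g^4 - 3*g^3 - 38*g^2 - 24*g + 64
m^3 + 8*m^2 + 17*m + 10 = (m + 1)*(m + 2)*(m + 5)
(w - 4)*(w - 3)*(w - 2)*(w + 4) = w^4 - 5*w^3 - 10*w^2 + 80*w - 96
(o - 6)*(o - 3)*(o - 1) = o^3 - 10*o^2 + 27*o - 18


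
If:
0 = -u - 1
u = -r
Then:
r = 1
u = -1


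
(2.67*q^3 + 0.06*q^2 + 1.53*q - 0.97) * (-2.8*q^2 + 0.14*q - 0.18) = -7.476*q^5 + 0.2058*q^4 - 4.7562*q^3 + 2.9194*q^2 - 0.4112*q + 0.1746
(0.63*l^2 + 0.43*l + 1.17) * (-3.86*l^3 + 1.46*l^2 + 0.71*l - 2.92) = -2.4318*l^5 - 0.74*l^4 - 3.4411*l^3 + 0.1739*l^2 - 0.4249*l - 3.4164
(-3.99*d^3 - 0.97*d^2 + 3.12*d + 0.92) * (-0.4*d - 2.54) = 1.596*d^4 + 10.5226*d^3 + 1.2158*d^2 - 8.2928*d - 2.3368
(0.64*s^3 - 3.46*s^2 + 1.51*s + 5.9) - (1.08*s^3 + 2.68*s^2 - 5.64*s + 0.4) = -0.44*s^3 - 6.14*s^2 + 7.15*s + 5.5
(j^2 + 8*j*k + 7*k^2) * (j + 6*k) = j^3 + 14*j^2*k + 55*j*k^2 + 42*k^3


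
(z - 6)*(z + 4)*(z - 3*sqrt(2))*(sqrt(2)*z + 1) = sqrt(2)*z^4 - 5*z^3 - 2*sqrt(2)*z^3 - 27*sqrt(2)*z^2 + 10*z^2 + 6*sqrt(2)*z + 120*z + 72*sqrt(2)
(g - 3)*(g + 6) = g^2 + 3*g - 18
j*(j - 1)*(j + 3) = j^3 + 2*j^2 - 3*j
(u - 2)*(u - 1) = u^2 - 3*u + 2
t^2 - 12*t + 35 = (t - 7)*(t - 5)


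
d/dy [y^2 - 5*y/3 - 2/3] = 2*y - 5/3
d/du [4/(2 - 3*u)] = 12/(3*u - 2)^2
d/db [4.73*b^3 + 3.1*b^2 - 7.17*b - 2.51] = 14.19*b^2 + 6.2*b - 7.17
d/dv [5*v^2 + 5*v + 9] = 10*v + 5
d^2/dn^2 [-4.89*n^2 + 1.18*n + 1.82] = -9.78000000000000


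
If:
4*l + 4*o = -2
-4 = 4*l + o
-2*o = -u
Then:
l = -7/6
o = 2/3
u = 4/3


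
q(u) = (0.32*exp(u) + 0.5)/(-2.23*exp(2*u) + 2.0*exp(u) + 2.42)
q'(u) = (0.32*exp(u) + 0.5)*(4.46*exp(2*u) - 2.0*exp(u))/(-2.23*exp(2*u) + 2.0*exp(u) + 2.42)^2 + 0.32*exp(u)/(-2.23*exp(2*u) + 2.0*exp(u) + 2.42) = (0.7136*exp(2*u) + 2.23*exp(u) - 0.2256)*exp(u)/(4.9729*exp(4*u) - 8.92*exp(3*u) - 6.7932*exp(2*u) + 9.68*exp(u) + 5.8564)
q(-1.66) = 0.21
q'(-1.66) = 0.01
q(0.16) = 0.52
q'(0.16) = 1.38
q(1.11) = -0.12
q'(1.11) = 0.27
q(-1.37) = 0.21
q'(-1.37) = 0.01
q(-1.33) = 0.21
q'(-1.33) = 0.01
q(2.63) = -0.01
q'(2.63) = 0.01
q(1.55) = -0.05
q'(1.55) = 0.09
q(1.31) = -0.08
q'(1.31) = 0.15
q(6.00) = 0.00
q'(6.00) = 0.00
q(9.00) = 0.00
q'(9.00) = 0.00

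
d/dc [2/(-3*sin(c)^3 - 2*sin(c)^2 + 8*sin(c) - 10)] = 2*(9*sin(c)^2 + 4*sin(c) - 8)*cos(c)/(3*sin(c)^3 + 2*sin(c)^2 - 8*sin(c) + 10)^2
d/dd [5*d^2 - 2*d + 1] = 10*d - 2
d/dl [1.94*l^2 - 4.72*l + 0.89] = 3.88*l - 4.72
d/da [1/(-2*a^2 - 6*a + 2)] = (a + 3/2)/(a^2 + 3*a - 1)^2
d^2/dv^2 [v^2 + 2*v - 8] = 2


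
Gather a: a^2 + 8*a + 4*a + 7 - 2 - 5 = a^2 + 12*a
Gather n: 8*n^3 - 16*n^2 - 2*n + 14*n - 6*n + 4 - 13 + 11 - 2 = 8*n^3 - 16*n^2 + 6*n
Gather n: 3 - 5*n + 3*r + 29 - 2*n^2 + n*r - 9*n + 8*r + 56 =-2*n^2 + n*(r - 14) + 11*r + 88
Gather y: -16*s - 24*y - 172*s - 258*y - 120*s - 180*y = -308*s - 462*y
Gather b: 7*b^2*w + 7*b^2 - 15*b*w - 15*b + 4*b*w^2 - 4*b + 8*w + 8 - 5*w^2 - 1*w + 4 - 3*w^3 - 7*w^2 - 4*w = b^2*(7*w + 7) + b*(4*w^2 - 15*w - 19) - 3*w^3 - 12*w^2 + 3*w + 12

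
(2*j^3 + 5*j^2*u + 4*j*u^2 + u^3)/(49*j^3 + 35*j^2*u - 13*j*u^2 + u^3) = (2*j^2 + 3*j*u + u^2)/(49*j^2 - 14*j*u + u^2)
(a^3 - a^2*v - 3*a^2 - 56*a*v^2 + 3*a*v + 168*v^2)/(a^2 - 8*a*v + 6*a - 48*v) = (a^2 + 7*a*v - 3*a - 21*v)/(a + 6)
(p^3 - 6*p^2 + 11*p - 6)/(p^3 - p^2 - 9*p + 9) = (p - 2)/(p + 3)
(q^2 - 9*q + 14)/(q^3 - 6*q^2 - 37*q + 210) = (q - 2)/(q^2 + q - 30)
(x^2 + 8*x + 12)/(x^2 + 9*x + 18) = (x + 2)/(x + 3)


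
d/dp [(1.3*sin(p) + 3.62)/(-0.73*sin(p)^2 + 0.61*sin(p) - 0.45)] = (0.949*sin(p)^2 + 5.2852*sin(p) - 2.7932)*cos(p)/(0.5329*sin(p)^4 - 0.8906*sin(p)^3 + 1.0291*sin(p)^2 - 0.549*sin(p) + 0.2025)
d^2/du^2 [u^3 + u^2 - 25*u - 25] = 6*u + 2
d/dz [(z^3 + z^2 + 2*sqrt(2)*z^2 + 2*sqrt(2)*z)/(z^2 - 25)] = (z^4 - 75*z^2 - 2*sqrt(2)*z^2 - 100*sqrt(2)*z - 50*z - 50*sqrt(2))/(z^4 - 50*z^2 + 625)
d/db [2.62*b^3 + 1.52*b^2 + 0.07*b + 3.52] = 7.86*b^2 + 3.04*b + 0.07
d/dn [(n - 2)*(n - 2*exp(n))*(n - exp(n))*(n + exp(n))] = -2*n^3*exp(n) + 4*n^3 - 2*n^2*exp(2*n) - 2*n^2*exp(n) - 6*n^2 + 6*n*exp(3*n) + 2*n*exp(2*n) + 8*n*exp(n) - 10*exp(3*n) + 2*exp(2*n)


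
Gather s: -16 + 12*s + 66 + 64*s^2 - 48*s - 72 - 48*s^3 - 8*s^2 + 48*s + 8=-48*s^3 + 56*s^2 + 12*s - 14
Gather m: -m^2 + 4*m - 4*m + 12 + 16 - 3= 25 - m^2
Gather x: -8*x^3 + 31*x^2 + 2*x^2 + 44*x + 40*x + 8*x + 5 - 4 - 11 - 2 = -8*x^3 + 33*x^2 + 92*x - 12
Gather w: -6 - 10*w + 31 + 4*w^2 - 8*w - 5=4*w^2 - 18*w + 20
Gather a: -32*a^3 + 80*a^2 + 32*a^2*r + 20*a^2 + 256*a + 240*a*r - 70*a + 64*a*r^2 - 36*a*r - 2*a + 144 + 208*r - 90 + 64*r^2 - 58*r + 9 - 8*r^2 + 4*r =-32*a^3 + a^2*(32*r + 100) + a*(64*r^2 + 204*r + 184) + 56*r^2 + 154*r + 63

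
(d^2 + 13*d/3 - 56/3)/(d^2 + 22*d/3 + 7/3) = (3*d - 8)/(3*d + 1)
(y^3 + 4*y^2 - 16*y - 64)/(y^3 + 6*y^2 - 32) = (y - 4)/(y - 2)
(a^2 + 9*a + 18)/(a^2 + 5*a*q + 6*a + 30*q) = (a + 3)/(a + 5*q)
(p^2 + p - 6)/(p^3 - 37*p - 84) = (p - 2)/(p^2 - 3*p - 28)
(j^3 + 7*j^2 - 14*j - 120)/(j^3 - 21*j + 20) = (j + 6)/(j - 1)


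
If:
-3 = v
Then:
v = -3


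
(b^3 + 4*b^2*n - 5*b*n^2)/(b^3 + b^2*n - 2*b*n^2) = (b + 5*n)/(b + 2*n)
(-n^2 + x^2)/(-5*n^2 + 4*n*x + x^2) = (n + x)/(5*n + x)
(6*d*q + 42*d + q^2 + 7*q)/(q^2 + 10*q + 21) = (6*d + q)/(q + 3)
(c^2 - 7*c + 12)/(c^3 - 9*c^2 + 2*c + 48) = (c - 4)/(c^2 - 6*c - 16)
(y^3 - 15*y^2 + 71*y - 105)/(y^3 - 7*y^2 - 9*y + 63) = (y - 5)/(y + 3)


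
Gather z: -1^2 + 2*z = 2*z - 1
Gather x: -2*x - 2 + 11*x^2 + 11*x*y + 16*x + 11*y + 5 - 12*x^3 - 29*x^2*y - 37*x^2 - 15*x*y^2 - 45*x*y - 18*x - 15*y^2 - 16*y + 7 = -12*x^3 + x^2*(-29*y - 26) + x*(-15*y^2 - 34*y - 4) - 15*y^2 - 5*y + 10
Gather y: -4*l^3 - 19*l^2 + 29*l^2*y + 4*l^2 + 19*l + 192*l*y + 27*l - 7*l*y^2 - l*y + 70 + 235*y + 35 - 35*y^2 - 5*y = -4*l^3 - 15*l^2 + 46*l + y^2*(-7*l - 35) + y*(29*l^2 + 191*l + 230) + 105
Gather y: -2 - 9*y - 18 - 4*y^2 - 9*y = -4*y^2 - 18*y - 20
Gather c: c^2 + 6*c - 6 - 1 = c^2 + 6*c - 7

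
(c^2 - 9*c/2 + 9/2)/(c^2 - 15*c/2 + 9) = (c - 3)/(c - 6)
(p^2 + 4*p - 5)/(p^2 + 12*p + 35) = (p - 1)/(p + 7)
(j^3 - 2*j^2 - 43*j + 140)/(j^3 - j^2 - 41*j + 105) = (j - 4)/(j - 3)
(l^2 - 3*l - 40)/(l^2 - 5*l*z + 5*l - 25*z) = (8 - l)/(-l + 5*z)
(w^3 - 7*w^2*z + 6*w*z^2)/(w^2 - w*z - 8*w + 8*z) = w*(w - 6*z)/(w - 8)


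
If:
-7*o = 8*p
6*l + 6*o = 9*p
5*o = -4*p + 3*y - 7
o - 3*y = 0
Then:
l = 259/8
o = -14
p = 49/4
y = -14/3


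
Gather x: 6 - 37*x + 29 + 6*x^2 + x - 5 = 6*x^2 - 36*x + 30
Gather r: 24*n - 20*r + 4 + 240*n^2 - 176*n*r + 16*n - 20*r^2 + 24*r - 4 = 240*n^2 + 40*n - 20*r^2 + r*(4 - 176*n)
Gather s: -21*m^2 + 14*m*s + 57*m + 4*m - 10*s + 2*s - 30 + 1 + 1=-21*m^2 + 61*m + s*(14*m - 8) - 28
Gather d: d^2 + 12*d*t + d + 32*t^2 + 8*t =d^2 + d*(12*t + 1) + 32*t^2 + 8*t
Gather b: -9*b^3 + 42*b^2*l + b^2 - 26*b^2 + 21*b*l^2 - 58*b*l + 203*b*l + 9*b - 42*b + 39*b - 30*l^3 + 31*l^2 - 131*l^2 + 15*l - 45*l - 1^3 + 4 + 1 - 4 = -9*b^3 + b^2*(42*l - 25) + b*(21*l^2 + 145*l + 6) - 30*l^3 - 100*l^2 - 30*l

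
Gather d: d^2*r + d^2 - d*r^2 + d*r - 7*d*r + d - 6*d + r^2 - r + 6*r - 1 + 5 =d^2*(r + 1) + d*(-r^2 - 6*r - 5) + r^2 + 5*r + 4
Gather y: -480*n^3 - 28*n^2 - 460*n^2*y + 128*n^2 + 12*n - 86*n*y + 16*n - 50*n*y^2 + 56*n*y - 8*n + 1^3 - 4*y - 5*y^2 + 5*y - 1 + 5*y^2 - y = -480*n^3 + 100*n^2 - 50*n*y^2 + 20*n + y*(-460*n^2 - 30*n)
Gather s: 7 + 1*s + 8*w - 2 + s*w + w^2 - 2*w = s*(w + 1) + w^2 + 6*w + 5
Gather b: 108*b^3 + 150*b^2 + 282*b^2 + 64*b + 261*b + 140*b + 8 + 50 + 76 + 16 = 108*b^3 + 432*b^2 + 465*b + 150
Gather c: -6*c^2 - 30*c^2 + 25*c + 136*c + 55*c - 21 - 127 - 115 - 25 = -36*c^2 + 216*c - 288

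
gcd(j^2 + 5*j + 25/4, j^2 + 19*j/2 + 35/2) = j + 5/2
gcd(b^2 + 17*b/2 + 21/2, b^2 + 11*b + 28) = b + 7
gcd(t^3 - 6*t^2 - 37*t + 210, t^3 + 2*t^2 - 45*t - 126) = t^2 - t - 42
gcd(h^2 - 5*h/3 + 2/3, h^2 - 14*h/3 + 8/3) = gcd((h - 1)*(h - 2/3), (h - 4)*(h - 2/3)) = h - 2/3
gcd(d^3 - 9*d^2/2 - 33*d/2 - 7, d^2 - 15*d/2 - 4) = d + 1/2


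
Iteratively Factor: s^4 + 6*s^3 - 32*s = (s - 2)*(s^3 + 8*s^2 + 16*s) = (s - 2)*(s + 4)*(s^2 + 4*s) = (s - 2)*(s + 4)^2*(s)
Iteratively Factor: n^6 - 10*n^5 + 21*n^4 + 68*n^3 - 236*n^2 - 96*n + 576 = (n + 2)*(n^5 - 12*n^4 + 45*n^3 - 22*n^2 - 192*n + 288) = (n - 3)*(n + 2)*(n^4 - 9*n^3 + 18*n^2 + 32*n - 96) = (n - 3)*(n + 2)^2*(n^3 - 11*n^2 + 40*n - 48) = (n - 4)*(n - 3)*(n + 2)^2*(n^2 - 7*n + 12) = (n - 4)*(n - 3)^2*(n + 2)^2*(n - 4)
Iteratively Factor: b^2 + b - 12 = (b - 3)*(b + 4)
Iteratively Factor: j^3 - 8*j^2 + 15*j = (j - 5)*(j^2 - 3*j) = j*(j - 5)*(j - 3)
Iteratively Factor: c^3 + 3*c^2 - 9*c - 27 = (c - 3)*(c^2 + 6*c + 9) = (c - 3)*(c + 3)*(c + 3)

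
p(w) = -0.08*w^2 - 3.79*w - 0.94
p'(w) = -0.16*w - 3.79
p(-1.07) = 3.02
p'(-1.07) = -3.62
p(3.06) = -13.29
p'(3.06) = -4.28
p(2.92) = -12.69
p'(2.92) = -4.26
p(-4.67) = 15.01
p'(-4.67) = -3.04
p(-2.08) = 6.60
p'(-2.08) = -3.46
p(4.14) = -18.00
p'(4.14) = -4.45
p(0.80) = -4.02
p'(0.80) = -3.92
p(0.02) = -1.02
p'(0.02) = -3.79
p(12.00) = -57.94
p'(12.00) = -5.71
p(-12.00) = 33.02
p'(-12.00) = -1.87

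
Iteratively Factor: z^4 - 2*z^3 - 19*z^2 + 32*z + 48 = (z - 3)*(z^3 + z^2 - 16*z - 16) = (z - 3)*(z + 1)*(z^2 - 16) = (z - 3)*(z + 1)*(z + 4)*(z - 4)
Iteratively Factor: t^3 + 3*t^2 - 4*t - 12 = (t + 2)*(t^2 + t - 6) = (t + 2)*(t + 3)*(t - 2)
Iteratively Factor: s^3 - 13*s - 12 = (s - 4)*(s^2 + 4*s + 3) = (s - 4)*(s + 1)*(s + 3)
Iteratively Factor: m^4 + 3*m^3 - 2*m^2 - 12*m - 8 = (m - 2)*(m^3 + 5*m^2 + 8*m + 4) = (m - 2)*(m + 2)*(m^2 + 3*m + 2) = (m - 2)*(m + 2)^2*(m + 1)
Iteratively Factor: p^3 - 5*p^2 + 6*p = (p - 2)*(p^2 - 3*p) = p*(p - 2)*(p - 3)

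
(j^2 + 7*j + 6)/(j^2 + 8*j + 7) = (j + 6)/(j + 7)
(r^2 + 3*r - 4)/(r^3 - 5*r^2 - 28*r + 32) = 1/(r - 8)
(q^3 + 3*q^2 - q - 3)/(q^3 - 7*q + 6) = (q + 1)/(q - 2)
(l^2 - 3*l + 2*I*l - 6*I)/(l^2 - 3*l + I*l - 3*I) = (l + 2*I)/(l + I)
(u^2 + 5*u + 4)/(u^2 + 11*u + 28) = (u + 1)/(u + 7)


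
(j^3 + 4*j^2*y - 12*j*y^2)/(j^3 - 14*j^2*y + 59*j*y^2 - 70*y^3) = j*(j + 6*y)/(j^2 - 12*j*y + 35*y^2)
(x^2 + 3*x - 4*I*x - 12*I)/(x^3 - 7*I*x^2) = (x^2 + x*(3 - 4*I) - 12*I)/(x^2*(x - 7*I))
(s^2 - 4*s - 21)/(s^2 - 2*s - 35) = (s + 3)/(s + 5)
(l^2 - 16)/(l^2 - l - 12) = (l + 4)/(l + 3)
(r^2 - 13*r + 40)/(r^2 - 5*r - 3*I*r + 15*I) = (r - 8)/(r - 3*I)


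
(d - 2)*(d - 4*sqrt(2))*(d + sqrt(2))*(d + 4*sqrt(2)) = d^4 - 2*d^3 + sqrt(2)*d^3 - 32*d^2 - 2*sqrt(2)*d^2 - 32*sqrt(2)*d + 64*d + 64*sqrt(2)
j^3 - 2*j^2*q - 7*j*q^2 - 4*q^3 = (j - 4*q)*(j + q)^2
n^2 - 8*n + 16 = (n - 4)^2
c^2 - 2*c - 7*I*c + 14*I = (c - 2)*(c - 7*I)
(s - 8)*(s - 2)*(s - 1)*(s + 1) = s^4 - 10*s^3 + 15*s^2 + 10*s - 16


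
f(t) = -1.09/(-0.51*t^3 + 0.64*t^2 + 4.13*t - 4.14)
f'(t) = -1.09*(1.53*t^2 - 1.28*t - 4.13)/(-0.51*t^3 + 0.64*t^2 + 4.13*t - 4.14)^2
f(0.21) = 0.34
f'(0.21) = 0.45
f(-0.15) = 0.23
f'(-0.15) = 0.19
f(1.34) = -0.83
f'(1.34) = 1.95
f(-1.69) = 0.16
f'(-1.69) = -0.06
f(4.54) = 0.05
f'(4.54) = -0.06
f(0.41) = 0.46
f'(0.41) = 0.85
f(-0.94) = 0.15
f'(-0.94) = 0.03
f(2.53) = -0.51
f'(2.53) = -0.57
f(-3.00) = -0.36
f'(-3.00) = -1.63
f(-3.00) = -0.36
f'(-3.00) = -1.63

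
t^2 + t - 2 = (t - 1)*(t + 2)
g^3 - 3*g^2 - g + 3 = (g - 3)*(g - 1)*(g + 1)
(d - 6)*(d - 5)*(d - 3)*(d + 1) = d^4 - 13*d^3 + 49*d^2 - 27*d - 90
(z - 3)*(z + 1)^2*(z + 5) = z^4 + 4*z^3 - 10*z^2 - 28*z - 15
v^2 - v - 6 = (v - 3)*(v + 2)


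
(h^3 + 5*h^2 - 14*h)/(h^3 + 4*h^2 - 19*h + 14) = h/(h - 1)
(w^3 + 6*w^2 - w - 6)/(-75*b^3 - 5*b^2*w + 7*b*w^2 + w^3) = (-w^3 - 6*w^2 + w + 6)/(75*b^3 + 5*b^2*w - 7*b*w^2 - w^3)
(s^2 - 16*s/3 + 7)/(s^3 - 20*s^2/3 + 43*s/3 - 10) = (3*s - 7)/(3*s^2 - 11*s + 10)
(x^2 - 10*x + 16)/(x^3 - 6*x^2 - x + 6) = (x^2 - 10*x + 16)/(x^3 - 6*x^2 - x + 6)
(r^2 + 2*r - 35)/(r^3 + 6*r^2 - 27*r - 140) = 1/(r + 4)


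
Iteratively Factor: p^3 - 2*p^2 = (p - 2)*(p^2) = p*(p - 2)*(p)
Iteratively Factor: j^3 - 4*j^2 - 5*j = (j)*(j^2 - 4*j - 5) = j*(j - 5)*(j + 1)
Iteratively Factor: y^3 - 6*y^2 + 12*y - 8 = (y - 2)*(y^2 - 4*y + 4) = (y - 2)^2*(y - 2)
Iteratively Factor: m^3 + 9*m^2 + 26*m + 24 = (m + 3)*(m^2 + 6*m + 8) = (m + 3)*(m + 4)*(m + 2)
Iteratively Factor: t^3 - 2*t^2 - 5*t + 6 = (t - 1)*(t^2 - t - 6) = (t - 3)*(t - 1)*(t + 2)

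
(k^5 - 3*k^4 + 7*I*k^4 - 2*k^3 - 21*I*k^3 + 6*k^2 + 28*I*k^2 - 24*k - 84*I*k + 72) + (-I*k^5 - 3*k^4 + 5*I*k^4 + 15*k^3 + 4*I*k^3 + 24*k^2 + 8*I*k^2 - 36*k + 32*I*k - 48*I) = k^5 - I*k^5 - 6*k^4 + 12*I*k^4 + 13*k^3 - 17*I*k^3 + 30*k^2 + 36*I*k^2 - 60*k - 52*I*k + 72 - 48*I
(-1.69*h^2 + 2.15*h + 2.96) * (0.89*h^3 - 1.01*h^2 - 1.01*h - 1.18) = -1.5041*h^5 + 3.6204*h^4 + 2.1698*h^3 - 3.1669*h^2 - 5.5266*h - 3.4928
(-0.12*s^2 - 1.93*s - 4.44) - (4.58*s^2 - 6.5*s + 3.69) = -4.7*s^2 + 4.57*s - 8.13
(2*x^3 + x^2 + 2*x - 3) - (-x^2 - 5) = 2*x^3 + 2*x^2 + 2*x + 2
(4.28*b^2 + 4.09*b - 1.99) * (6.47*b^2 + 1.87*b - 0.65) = 27.6916*b^4 + 34.4659*b^3 - 8.009*b^2 - 6.3798*b + 1.2935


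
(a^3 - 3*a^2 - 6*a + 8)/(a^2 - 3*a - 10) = (a^2 - 5*a + 4)/(a - 5)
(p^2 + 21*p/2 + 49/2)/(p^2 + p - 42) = (p + 7/2)/(p - 6)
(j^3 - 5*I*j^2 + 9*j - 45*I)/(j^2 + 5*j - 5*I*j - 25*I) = (j^2 + 9)/(j + 5)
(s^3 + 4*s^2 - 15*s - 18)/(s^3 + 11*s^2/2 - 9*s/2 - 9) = 2*(s - 3)/(2*s - 3)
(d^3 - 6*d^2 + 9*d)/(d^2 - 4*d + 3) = d*(d - 3)/(d - 1)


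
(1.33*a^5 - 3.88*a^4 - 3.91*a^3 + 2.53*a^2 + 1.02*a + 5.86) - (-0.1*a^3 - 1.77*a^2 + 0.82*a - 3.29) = 1.33*a^5 - 3.88*a^4 - 3.81*a^3 + 4.3*a^2 + 0.2*a + 9.15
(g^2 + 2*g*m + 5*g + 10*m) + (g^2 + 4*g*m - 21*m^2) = 2*g^2 + 6*g*m + 5*g - 21*m^2 + 10*m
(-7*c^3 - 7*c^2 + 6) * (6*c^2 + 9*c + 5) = -42*c^5 - 105*c^4 - 98*c^3 + c^2 + 54*c + 30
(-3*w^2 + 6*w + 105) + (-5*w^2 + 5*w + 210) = -8*w^2 + 11*w + 315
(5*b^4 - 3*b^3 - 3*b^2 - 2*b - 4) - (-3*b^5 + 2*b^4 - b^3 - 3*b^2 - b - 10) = 3*b^5 + 3*b^4 - 2*b^3 - b + 6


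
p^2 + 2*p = p*(p + 2)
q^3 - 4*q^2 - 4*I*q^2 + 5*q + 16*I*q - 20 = (q - 4)*(q - 5*I)*(q + I)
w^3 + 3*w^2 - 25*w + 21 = (w - 3)*(w - 1)*(w + 7)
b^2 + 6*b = b*(b + 6)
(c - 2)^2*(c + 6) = c^3 + 2*c^2 - 20*c + 24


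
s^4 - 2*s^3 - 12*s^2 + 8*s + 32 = (s - 4)*(s - 2)*(s + 2)^2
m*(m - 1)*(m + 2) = m^3 + m^2 - 2*m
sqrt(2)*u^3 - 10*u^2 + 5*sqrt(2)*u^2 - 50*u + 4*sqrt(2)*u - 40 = (u + 4)*(u - 5*sqrt(2))*(sqrt(2)*u + sqrt(2))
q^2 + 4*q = q*(q + 4)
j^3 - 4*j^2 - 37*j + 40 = (j - 8)*(j - 1)*(j + 5)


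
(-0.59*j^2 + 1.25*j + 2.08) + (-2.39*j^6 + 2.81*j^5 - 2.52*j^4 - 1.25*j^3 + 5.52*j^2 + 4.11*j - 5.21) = -2.39*j^6 + 2.81*j^5 - 2.52*j^4 - 1.25*j^3 + 4.93*j^2 + 5.36*j - 3.13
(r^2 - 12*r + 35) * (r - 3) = r^3 - 15*r^2 + 71*r - 105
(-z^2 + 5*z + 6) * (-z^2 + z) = z^4 - 6*z^3 - z^2 + 6*z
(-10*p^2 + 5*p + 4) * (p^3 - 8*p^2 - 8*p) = -10*p^5 + 85*p^4 + 44*p^3 - 72*p^2 - 32*p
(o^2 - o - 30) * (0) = 0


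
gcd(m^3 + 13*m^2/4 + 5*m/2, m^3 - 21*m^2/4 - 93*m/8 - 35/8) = m + 5/4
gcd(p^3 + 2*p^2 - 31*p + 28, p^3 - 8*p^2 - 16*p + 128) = p - 4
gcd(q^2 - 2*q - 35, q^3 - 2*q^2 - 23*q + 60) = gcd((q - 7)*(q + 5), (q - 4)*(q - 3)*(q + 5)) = q + 5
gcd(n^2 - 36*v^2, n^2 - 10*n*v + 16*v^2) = 1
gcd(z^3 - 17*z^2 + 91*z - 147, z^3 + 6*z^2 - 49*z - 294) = z - 7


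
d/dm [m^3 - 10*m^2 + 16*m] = 3*m^2 - 20*m + 16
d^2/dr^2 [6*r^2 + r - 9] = 12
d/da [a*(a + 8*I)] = 2*a + 8*I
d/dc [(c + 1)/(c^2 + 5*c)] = (c*(c + 5) - (c + 1)*(2*c + 5))/(c^2*(c + 5)^2)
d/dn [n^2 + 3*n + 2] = 2*n + 3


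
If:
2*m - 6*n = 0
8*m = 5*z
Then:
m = 5*z/8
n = 5*z/24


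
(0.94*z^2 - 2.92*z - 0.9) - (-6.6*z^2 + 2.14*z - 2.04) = 7.54*z^2 - 5.06*z + 1.14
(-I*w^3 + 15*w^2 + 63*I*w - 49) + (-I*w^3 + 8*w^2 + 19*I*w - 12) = -2*I*w^3 + 23*w^2 + 82*I*w - 61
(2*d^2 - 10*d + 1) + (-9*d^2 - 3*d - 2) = -7*d^2 - 13*d - 1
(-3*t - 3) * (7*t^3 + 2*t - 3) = -21*t^4 - 21*t^3 - 6*t^2 + 3*t + 9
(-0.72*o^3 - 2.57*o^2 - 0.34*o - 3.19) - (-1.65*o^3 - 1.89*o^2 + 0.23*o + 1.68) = 0.93*o^3 - 0.68*o^2 - 0.57*o - 4.87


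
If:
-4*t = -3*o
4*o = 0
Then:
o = 0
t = 0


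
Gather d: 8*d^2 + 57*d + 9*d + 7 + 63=8*d^2 + 66*d + 70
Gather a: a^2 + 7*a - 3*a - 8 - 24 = a^2 + 4*a - 32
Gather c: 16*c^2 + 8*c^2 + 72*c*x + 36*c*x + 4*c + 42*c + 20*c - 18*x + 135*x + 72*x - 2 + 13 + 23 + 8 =24*c^2 + c*(108*x + 66) + 189*x + 42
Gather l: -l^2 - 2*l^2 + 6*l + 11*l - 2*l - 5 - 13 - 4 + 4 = -3*l^2 + 15*l - 18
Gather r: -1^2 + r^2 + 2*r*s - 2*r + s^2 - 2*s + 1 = r^2 + r*(2*s - 2) + s^2 - 2*s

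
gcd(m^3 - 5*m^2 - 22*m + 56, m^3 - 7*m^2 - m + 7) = m - 7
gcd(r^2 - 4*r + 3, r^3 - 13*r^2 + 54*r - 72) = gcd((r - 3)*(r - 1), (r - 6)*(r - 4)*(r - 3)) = r - 3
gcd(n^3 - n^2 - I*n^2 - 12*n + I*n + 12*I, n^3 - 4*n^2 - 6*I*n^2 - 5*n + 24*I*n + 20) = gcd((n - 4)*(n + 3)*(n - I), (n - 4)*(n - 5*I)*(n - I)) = n^2 + n*(-4 - I) + 4*I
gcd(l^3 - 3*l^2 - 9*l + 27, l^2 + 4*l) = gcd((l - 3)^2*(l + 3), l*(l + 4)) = 1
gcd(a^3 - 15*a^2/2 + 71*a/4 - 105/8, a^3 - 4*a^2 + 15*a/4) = a^2 - 4*a + 15/4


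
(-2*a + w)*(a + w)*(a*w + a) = -2*a^3*w - 2*a^3 - a^2*w^2 - a^2*w + a*w^3 + a*w^2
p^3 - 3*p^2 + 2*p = p*(p - 2)*(p - 1)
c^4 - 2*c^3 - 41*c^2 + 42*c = c*(c - 7)*(c - 1)*(c + 6)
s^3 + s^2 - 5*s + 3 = (s - 1)^2*(s + 3)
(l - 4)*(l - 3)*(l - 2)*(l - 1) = l^4 - 10*l^3 + 35*l^2 - 50*l + 24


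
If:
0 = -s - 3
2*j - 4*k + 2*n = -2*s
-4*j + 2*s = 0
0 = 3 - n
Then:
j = -3/2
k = -3/4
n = 3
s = -3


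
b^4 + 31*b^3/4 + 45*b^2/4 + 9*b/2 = b*(b + 3/4)*(b + 1)*(b + 6)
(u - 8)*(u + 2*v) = u^2 + 2*u*v - 8*u - 16*v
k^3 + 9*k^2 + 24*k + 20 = (k + 2)^2*(k + 5)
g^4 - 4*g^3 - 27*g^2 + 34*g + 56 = (g - 7)*(g - 2)*(g + 1)*(g + 4)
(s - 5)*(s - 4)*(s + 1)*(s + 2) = s^4 - 6*s^3 - 5*s^2 + 42*s + 40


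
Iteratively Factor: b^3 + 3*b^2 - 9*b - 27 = (b + 3)*(b^2 - 9) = (b + 3)^2*(b - 3)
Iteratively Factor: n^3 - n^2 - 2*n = (n + 1)*(n^2 - 2*n) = (n - 2)*(n + 1)*(n)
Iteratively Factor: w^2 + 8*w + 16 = (w + 4)*(w + 4)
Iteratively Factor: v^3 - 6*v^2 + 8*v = (v - 4)*(v^2 - 2*v) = v*(v - 4)*(v - 2)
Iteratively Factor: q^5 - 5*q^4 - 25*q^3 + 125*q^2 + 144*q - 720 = (q - 5)*(q^4 - 25*q^2 + 144) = (q - 5)*(q + 4)*(q^3 - 4*q^2 - 9*q + 36) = (q - 5)*(q - 4)*(q + 4)*(q^2 - 9) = (q - 5)*(q - 4)*(q + 3)*(q + 4)*(q - 3)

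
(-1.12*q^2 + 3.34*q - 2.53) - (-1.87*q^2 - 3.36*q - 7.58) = 0.75*q^2 + 6.7*q + 5.05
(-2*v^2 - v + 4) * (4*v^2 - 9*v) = -8*v^4 + 14*v^3 + 25*v^2 - 36*v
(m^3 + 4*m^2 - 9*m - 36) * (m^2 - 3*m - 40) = m^5 + m^4 - 61*m^3 - 169*m^2 + 468*m + 1440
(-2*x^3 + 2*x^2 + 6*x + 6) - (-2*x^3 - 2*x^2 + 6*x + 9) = 4*x^2 - 3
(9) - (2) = 7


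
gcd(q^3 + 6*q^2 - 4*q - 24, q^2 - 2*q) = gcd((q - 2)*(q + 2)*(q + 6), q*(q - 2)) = q - 2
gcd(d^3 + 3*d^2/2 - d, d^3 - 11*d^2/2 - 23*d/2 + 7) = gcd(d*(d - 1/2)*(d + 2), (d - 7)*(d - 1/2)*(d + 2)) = d^2 + 3*d/2 - 1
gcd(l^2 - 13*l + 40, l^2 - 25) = l - 5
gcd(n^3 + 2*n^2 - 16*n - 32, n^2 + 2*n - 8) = n + 4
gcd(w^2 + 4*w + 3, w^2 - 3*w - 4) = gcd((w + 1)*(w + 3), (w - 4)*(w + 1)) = w + 1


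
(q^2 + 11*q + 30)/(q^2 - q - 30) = (q + 6)/(q - 6)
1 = 1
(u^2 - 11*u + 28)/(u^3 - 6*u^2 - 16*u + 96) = (u - 7)/(u^2 - 2*u - 24)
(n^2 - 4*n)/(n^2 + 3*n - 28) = n/(n + 7)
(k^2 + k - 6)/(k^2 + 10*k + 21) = (k - 2)/(k + 7)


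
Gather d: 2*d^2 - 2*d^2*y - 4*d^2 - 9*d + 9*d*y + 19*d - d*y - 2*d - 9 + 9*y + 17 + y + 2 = d^2*(-2*y - 2) + d*(8*y + 8) + 10*y + 10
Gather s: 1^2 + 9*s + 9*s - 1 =18*s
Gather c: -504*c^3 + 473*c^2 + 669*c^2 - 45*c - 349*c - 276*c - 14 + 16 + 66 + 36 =-504*c^3 + 1142*c^2 - 670*c + 104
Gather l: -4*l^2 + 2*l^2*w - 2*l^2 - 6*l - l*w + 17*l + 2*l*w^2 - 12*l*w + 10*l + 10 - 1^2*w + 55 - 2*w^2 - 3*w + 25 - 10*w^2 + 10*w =l^2*(2*w - 6) + l*(2*w^2 - 13*w + 21) - 12*w^2 + 6*w + 90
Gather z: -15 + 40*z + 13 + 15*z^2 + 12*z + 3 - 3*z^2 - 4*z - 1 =12*z^2 + 48*z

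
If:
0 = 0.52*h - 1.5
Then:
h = 2.88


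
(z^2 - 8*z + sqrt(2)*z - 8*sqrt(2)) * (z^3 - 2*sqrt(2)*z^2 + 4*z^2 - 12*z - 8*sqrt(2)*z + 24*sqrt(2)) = z^5 - 4*z^4 - sqrt(2)*z^4 - 48*z^3 + 4*sqrt(2)*z^3 + 44*sqrt(2)*z^2 + 112*z^2 - 96*sqrt(2)*z + 176*z - 384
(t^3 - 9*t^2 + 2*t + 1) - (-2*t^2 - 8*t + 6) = t^3 - 7*t^2 + 10*t - 5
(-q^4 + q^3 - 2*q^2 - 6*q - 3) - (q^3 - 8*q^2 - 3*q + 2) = -q^4 + 6*q^2 - 3*q - 5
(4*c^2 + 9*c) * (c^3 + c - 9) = 4*c^5 + 9*c^4 + 4*c^3 - 27*c^2 - 81*c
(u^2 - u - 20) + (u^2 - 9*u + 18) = 2*u^2 - 10*u - 2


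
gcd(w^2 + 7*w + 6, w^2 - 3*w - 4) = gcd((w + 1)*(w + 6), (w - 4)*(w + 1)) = w + 1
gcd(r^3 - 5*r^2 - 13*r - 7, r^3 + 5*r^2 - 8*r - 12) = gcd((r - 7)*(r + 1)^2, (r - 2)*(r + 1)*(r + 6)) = r + 1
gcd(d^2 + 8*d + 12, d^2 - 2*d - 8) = d + 2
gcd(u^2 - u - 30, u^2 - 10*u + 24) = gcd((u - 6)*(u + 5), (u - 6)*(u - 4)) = u - 6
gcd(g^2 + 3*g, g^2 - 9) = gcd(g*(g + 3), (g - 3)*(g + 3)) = g + 3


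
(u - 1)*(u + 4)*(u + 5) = u^3 + 8*u^2 + 11*u - 20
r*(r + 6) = r^2 + 6*r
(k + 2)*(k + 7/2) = k^2 + 11*k/2 + 7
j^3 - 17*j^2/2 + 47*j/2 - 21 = (j - 7/2)*(j - 3)*(j - 2)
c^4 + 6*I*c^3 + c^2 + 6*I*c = c*(c - I)*(c + I)*(c + 6*I)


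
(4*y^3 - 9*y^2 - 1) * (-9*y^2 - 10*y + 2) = -36*y^5 + 41*y^4 + 98*y^3 - 9*y^2 + 10*y - 2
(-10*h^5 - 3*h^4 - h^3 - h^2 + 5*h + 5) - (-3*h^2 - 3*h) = -10*h^5 - 3*h^4 - h^3 + 2*h^2 + 8*h + 5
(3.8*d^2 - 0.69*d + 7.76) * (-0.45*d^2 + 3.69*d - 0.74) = -1.71*d^4 + 14.3325*d^3 - 8.8501*d^2 + 29.145*d - 5.7424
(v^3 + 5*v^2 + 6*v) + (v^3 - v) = 2*v^3 + 5*v^2 + 5*v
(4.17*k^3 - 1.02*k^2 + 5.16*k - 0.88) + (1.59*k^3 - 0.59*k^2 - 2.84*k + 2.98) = 5.76*k^3 - 1.61*k^2 + 2.32*k + 2.1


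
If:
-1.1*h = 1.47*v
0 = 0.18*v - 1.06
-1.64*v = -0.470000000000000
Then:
No Solution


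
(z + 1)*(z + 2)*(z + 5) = z^3 + 8*z^2 + 17*z + 10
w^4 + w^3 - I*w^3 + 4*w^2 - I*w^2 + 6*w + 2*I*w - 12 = (w - 1)*(w + 2)*(w - 3*I)*(w + 2*I)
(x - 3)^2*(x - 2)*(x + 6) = x^4 - 2*x^3 - 27*x^2 + 108*x - 108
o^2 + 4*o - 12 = (o - 2)*(o + 6)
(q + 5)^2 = q^2 + 10*q + 25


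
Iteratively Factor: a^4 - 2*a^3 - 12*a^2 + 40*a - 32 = (a - 2)*(a^3 - 12*a + 16) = (a - 2)^2*(a^2 + 2*a - 8) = (a - 2)^2*(a + 4)*(a - 2)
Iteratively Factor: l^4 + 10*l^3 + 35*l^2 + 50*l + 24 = (l + 3)*(l^3 + 7*l^2 + 14*l + 8) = (l + 2)*(l + 3)*(l^2 + 5*l + 4) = (l + 2)*(l + 3)*(l + 4)*(l + 1)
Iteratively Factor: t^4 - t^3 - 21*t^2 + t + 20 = (t + 4)*(t^3 - 5*t^2 - t + 5) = (t - 1)*(t + 4)*(t^2 - 4*t - 5) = (t - 5)*(t - 1)*(t + 4)*(t + 1)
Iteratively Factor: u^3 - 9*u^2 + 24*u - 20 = (u - 2)*(u^2 - 7*u + 10) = (u - 2)^2*(u - 5)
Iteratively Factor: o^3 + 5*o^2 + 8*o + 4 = (o + 2)*(o^2 + 3*o + 2) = (o + 1)*(o + 2)*(o + 2)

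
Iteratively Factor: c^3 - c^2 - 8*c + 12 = (c - 2)*(c^2 + c - 6) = (c - 2)^2*(c + 3)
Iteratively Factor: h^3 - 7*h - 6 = (h - 3)*(h^2 + 3*h + 2) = (h - 3)*(h + 1)*(h + 2)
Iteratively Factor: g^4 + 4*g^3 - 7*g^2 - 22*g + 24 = (g + 3)*(g^3 + g^2 - 10*g + 8) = (g - 1)*(g + 3)*(g^2 + 2*g - 8) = (g - 1)*(g + 3)*(g + 4)*(g - 2)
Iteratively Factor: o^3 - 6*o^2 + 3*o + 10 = (o - 2)*(o^2 - 4*o - 5) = (o - 5)*(o - 2)*(o + 1)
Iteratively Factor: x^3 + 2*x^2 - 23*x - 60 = (x + 4)*(x^2 - 2*x - 15) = (x + 3)*(x + 4)*(x - 5)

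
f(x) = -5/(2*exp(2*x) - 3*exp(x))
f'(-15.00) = -5448362.29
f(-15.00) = 5448363.40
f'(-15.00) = -5448362.29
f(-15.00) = 5448363.40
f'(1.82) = 0.20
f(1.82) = -0.09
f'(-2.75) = -26.02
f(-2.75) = 27.23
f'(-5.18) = -296.13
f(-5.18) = 297.25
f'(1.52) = 0.44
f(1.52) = -0.18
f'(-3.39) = -49.42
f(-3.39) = 50.58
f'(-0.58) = -1.92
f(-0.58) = 4.75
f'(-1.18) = -5.06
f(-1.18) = 6.82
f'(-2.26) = -15.88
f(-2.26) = 17.17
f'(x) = -5*(-4*exp(2*x) + 3*exp(x))/(2*exp(2*x) - 3*exp(x))^2 = 5*(4*exp(x) - 3)*exp(-x)/(2*exp(x) - 3)^2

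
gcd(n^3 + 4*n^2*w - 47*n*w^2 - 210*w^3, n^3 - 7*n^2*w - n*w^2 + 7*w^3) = -n + 7*w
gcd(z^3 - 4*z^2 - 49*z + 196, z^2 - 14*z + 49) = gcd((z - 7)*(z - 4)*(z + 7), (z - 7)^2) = z - 7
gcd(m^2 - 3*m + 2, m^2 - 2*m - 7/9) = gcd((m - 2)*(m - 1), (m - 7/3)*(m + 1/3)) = 1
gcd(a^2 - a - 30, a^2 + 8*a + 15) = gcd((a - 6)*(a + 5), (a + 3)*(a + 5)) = a + 5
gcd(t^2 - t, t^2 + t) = t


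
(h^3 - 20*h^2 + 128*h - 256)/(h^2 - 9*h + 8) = (h^2 - 12*h + 32)/(h - 1)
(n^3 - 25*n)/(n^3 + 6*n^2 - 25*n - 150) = n/(n + 6)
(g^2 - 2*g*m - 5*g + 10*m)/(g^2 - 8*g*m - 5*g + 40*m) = (g - 2*m)/(g - 8*m)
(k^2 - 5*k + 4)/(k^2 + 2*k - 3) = (k - 4)/(k + 3)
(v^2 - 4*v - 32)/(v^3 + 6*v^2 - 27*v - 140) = (v - 8)/(v^2 + 2*v - 35)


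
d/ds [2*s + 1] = 2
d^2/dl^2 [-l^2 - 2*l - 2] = -2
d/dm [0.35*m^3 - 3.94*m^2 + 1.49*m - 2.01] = 1.05*m^2 - 7.88*m + 1.49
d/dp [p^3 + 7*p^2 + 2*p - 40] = 3*p^2 + 14*p + 2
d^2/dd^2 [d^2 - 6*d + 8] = 2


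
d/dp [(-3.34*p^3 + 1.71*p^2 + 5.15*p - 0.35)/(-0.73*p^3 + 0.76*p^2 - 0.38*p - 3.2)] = (-1.2901*p^4 + 10.0574*p^3 + 26.7337*p^2 - 10.412*p - 16.613)/(0.5329*p^6 - 1.1096*p^5 + 1.1324*p^4 + 4.0944*p^3 - 4.7196*p^2 + 2.432*p + 10.24)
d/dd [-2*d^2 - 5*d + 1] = -4*d - 5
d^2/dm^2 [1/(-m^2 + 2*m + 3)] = 2*(-m^2 + 2*m + 4*(m - 1)^2 + 3)/(-m^2 + 2*m + 3)^3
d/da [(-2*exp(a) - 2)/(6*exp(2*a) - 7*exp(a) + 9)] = 2*((exp(a) + 1)*(12*exp(a) - 7) - 6*exp(2*a) + 7*exp(a) - 9)*exp(a)/(6*exp(2*a) - 7*exp(a) + 9)^2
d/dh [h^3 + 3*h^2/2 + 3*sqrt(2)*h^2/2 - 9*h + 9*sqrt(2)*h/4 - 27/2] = 3*h^2 + 3*h + 3*sqrt(2)*h - 9 + 9*sqrt(2)/4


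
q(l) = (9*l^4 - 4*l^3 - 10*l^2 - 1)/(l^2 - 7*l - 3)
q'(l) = (7 - 2*l)*(9*l^4 - 4*l^3 - 10*l^2 - 1)/(l^2 - 7*l - 3)^2 + (36*l^3 - 12*l^2 - 20*l)/(l^2 - 7*l - 3)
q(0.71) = 0.69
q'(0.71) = 0.47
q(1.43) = -0.41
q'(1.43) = -4.60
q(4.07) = -136.23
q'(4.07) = -154.25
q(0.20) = 0.33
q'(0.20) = 0.47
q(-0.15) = 0.63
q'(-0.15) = -3.72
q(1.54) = -0.99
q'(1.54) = -5.99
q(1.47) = -0.60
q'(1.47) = -5.08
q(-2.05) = 9.67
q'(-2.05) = -13.65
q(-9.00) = 433.72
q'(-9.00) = -114.84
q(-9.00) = 433.72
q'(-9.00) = -114.84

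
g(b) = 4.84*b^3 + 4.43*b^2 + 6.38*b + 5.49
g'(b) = 14.52*b^2 + 8.86*b + 6.38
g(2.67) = 146.23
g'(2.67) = 133.55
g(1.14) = 25.69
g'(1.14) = 35.35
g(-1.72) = -17.01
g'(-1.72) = 34.10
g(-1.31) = -6.15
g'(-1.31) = 19.69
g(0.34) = 8.36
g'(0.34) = 11.07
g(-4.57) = -393.10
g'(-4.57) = 269.14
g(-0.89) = -0.09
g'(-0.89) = 10.00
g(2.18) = 90.60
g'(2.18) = 94.70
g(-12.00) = -7796.67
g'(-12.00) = 1990.94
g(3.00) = 195.18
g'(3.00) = 163.64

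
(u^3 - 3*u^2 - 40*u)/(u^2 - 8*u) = u + 5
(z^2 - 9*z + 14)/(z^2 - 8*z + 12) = (z - 7)/(z - 6)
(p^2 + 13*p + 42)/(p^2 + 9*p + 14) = (p + 6)/(p + 2)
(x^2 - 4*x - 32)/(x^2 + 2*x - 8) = (x - 8)/(x - 2)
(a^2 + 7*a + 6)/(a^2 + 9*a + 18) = (a + 1)/(a + 3)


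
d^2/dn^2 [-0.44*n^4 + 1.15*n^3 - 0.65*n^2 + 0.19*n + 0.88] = -5.28*n^2 + 6.9*n - 1.3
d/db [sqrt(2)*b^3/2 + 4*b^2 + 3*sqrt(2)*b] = 3*sqrt(2)*b^2/2 + 8*b + 3*sqrt(2)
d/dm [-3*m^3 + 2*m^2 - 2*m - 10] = -9*m^2 + 4*m - 2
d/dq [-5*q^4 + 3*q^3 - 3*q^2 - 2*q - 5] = -20*q^3 + 9*q^2 - 6*q - 2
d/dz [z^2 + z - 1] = 2*z + 1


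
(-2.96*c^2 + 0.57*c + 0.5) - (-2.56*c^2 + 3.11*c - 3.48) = -0.4*c^2 - 2.54*c + 3.98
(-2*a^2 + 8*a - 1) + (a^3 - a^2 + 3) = a^3 - 3*a^2 + 8*a + 2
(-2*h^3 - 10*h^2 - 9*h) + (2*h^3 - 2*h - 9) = -10*h^2 - 11*h - 9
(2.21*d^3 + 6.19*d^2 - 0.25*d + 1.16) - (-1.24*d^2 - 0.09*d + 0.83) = 2.21*d^3 + 7.43*d^2 - 0.16*d + 0.33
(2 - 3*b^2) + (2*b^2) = 2 - b^2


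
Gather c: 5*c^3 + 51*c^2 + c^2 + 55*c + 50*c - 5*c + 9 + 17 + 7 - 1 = 5*c^3 + 52*c^2 + 100*c + 32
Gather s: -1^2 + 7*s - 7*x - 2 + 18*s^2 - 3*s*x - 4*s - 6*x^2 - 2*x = 18*s^2 + s*(3 - 3*x) - 6*x^2 - 9*x - 3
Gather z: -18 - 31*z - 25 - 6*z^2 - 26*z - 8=-6*z^2 - 57*z - 51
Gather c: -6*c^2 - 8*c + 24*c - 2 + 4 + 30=-6*c^2 + 16*c + 32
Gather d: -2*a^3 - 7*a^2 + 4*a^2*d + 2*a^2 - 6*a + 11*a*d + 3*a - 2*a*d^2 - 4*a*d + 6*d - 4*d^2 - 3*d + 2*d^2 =-2*a^3 - 5*a^2 - 3*a + d^2*(-2*a - 2) + d*(4*a^2 + 7*a + 3)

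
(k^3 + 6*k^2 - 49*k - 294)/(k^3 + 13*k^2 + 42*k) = (k - 7)/k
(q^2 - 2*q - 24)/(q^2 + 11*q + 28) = (q - 6)/(q + 7)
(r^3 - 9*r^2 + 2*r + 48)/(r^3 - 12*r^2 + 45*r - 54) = (r^2 - 6*r - 16)/(r^2 - 9*r + 18)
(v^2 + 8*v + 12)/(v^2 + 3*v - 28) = (v^2 + 8*v + 12)/(v^2 + 3*v - 28)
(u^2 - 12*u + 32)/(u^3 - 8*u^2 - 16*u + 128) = 1/(u + 4)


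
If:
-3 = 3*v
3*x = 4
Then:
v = -1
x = 4/3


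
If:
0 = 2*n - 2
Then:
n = 1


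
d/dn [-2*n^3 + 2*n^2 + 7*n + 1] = -6*n^2 + 4*n + 7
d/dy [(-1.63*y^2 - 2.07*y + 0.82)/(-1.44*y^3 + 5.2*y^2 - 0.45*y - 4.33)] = (-2.3472*y^4 - 5.9616*y^3 + 15.0399*y^2 + 5.5878*y + 9.3321)/(2.0736*y^6 - 14.976*y^5 + 28.336*y^4 + 7.7904*y^3 - 44.8295*y^2 + 3.897*y + 18.7489)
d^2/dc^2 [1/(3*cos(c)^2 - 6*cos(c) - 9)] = (4*sin(c)^2/3 + 2*cos(c) - 6)*sin(c)^2/(sin(c)^2 + 2*cos(c) + 2)^3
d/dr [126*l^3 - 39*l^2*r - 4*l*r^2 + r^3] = -39*l^2 - 8*l*r + 3*r^2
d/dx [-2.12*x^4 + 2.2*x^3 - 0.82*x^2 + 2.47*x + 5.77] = -8.48*x^3 + 6.6*x^2 - 1.64*x + 2.47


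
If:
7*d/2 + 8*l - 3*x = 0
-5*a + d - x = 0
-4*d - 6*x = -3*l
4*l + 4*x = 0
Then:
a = 0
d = 0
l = 0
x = 0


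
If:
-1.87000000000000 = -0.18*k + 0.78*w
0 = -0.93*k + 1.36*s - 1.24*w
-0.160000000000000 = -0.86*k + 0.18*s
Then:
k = -0.33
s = -2.48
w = -2.47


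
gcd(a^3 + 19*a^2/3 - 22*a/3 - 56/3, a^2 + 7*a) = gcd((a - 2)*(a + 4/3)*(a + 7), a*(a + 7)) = a + 7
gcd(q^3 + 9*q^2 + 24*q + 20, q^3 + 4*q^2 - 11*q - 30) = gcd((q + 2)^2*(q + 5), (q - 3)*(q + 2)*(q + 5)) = q^2 + 7*q + 10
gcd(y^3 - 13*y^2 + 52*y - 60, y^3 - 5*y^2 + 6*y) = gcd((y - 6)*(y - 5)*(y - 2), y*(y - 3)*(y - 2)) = y - 2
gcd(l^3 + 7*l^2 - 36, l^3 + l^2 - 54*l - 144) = l^2 + 9*l + 18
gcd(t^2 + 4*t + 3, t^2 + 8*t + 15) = t + 3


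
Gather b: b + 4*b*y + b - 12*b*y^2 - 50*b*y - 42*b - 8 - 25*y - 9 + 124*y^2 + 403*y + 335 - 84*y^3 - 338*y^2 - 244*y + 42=b*(-12*y^2 - 46*y - 40) - 84*y^3 - 214*y^2 + 134*y + 360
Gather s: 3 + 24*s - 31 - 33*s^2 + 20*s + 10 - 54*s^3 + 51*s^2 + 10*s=-54*s^3 + 18*s^2 + 54*s - 18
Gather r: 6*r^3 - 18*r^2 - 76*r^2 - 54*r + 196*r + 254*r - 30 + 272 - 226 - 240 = 6*r^3 - 94*r^2 + 396*r - 224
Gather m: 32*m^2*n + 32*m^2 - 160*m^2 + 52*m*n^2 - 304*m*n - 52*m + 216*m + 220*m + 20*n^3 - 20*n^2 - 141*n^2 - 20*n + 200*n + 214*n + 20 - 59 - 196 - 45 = m^2*(32*n - 128) + m*(52*n^2 - 304*n + 384) + 20*n^3 - 161*n^2 + 394*n - 280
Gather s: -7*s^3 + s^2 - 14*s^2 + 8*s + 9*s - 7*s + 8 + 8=-7*s^3 - 13*s^2 + 10*s + 16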